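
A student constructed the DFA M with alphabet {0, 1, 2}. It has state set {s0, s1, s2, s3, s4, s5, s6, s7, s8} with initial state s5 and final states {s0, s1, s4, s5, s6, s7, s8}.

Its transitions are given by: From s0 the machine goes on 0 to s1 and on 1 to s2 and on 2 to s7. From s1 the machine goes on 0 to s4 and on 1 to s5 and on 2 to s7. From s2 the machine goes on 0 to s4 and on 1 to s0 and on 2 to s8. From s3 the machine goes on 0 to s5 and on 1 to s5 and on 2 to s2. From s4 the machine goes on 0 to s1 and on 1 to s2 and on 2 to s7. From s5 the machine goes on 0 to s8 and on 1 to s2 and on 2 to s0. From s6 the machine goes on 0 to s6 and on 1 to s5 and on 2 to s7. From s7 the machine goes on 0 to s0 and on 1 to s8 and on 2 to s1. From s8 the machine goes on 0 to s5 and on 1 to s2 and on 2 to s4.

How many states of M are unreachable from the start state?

2

No path from s5 leads to s3, s6; the other 7 states are all reachable.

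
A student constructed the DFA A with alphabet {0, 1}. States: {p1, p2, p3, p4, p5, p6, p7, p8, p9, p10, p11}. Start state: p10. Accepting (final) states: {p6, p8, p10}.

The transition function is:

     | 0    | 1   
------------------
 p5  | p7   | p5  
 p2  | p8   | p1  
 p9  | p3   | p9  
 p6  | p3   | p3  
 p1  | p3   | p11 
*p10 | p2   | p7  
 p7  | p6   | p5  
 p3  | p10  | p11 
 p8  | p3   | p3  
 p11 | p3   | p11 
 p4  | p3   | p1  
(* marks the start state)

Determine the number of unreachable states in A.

2

No path from p10 leads to p4, p9; the other 9 states are all reachable.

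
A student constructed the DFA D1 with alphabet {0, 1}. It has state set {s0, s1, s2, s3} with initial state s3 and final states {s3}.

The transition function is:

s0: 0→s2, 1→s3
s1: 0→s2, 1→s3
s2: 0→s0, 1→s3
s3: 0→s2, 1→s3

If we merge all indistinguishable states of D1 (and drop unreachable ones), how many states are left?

Reachable states from the start: {s0,s2,s3}. Unreachable: {s1} — drop them.
P0 = {s3} | {s0,s2}.
The partition is now stable with 2 blocks: {s3} | {s0,s2}.

2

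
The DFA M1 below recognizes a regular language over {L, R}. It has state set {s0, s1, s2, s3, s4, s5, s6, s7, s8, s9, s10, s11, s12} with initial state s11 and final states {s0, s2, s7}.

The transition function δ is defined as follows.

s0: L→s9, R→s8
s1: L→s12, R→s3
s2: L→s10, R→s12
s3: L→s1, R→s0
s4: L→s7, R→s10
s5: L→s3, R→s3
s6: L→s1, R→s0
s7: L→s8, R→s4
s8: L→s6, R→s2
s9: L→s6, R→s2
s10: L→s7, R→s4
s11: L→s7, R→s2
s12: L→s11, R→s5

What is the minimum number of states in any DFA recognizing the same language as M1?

10

Every state is reachable, so we keep all 13.
Initial partition by acceptance: {s0,s2,s7} | {s1,s3,s4,s5,s6,s8,s9,s10,s11,s12}.
On input L, block {s1,s3,s4,s5,s6,s8,s9,s10,s11,s12} splits into {s1,s3,s5,s6,s8,s9,s12} and {s4,s10,s11}.
Split {s0,s2,s7} by δ(·,L) → {s0,s7} and {s2}.
Split {s0,s7} by δ(·,R) → {s0} and {s7}.
Split {s1,s3,s5,s6,s8,s9,s12} by δ(·,L) → {s1,s3,s5,s6,s8,s9} and {s12}.
On input L, block {s1,s3,s5,s6,s8,s9} splits into {s3,s5,s6,s8,s9} and {s1}.
Refine {s3,s5,s6,s8,s9} on symbol L: members go to different blocks, giving {s5,s8,s9} and {s3,s6}.
Refine {s5,s8,s9} on symbol R: members go to different blocks, giving {s8,s9} and {s5}.
Refine {s4,s10,s11} on symbol R: members go to different blocks, giving {s4,s10} and {s11}.
The partition is now stable with 10 blocks: {s0} | {s8,s9} | {s4,s10} | {s2} | {s7} | {s12} | {s1} | {s3,s6} | {s5} | {s11}.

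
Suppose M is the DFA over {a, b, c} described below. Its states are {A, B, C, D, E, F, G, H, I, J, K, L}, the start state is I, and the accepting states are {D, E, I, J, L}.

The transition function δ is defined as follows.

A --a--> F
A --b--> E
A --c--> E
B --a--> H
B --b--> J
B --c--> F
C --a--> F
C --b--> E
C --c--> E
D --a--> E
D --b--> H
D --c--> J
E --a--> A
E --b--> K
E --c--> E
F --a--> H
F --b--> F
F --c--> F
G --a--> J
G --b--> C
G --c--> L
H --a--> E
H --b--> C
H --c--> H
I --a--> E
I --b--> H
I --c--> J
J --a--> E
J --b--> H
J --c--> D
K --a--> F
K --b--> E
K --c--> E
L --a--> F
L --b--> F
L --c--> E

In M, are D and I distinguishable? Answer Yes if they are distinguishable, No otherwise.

Reachable states from the start: {A,C,D,E,F,H,I,J,K}. Unreachable: {B,G,L} — drop them.
Start with accepting vs non-accepting: {D,E,I,J} | {A,C,F,H,K}.
Refine {D,E,I,J} on symbol a: members go to different blocks, giving {D,I,J} and {E}.
On input a, block {A,C,F,H,K} splits into {A,C,F,K} and {H}.
Split {A,C,F,K} by δ(·,a) → {A,C,K} and {F}.
Stable partition: {D,I,J} | {A,C,K} | {E} | {H} | {F} — 5 equivalence classes.
D and I lie in the same block of the stable partition, so they are equivalent — no string distinguishes them.

No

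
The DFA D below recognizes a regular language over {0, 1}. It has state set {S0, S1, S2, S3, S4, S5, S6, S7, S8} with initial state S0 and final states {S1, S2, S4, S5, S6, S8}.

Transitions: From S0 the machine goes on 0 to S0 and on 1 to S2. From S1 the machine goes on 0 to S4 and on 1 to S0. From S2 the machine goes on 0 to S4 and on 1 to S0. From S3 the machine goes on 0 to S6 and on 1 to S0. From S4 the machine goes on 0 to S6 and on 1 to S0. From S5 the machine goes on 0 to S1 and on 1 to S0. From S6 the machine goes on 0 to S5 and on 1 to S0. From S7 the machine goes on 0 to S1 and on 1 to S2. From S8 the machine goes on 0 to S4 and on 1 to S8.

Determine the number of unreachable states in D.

3

BFS from S0 reaches {S0, S1, S2, S4, S5, S6}; the 3 state(s) S3, S7, S8 are never visited.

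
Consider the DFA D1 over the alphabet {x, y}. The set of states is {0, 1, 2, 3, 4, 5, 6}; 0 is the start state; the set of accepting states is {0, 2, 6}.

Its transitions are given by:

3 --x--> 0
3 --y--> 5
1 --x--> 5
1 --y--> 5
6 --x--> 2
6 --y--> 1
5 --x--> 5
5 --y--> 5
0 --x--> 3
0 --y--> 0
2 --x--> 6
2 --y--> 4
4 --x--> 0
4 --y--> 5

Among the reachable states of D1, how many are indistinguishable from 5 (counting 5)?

First remove the unreachable states {1,2,4,6}; 3 states remain.
Start with accepting vs non-accepting: {0} | {3,5}.
Refine {3,5} on symbol x: members go to different blocks, giving {3} and {5}.
The partition is now stable with 3 blocks: {0} | {3} | {5}.
The equivalence class containing 5 is {5}, of size 1.

1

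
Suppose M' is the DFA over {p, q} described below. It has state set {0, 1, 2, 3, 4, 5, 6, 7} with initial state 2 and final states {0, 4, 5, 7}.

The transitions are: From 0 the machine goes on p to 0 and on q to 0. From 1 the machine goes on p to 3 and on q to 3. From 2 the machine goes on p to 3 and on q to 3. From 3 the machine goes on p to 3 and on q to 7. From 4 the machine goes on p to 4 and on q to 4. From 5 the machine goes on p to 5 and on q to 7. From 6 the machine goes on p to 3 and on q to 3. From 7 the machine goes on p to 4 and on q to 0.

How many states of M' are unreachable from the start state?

3

No path from 2 leads to 1, 5, 6; the other 5 states are all reachable.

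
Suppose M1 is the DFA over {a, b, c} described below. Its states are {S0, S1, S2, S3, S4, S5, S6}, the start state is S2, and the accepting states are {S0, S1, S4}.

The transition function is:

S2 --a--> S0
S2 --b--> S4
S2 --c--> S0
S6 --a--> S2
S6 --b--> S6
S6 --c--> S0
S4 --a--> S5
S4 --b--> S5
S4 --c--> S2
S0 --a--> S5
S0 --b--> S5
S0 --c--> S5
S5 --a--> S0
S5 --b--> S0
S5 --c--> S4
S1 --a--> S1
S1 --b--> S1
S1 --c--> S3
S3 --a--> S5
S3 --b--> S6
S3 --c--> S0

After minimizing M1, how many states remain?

2

Reachable states from the start: {S0,S2,S4,S5}. Unreachable: {S1,S3,S6} — drop them.
P0 = {S0,S4} | {S2,S5}.
Stable partition: {S0,S4} | {S2,S5} — 2 equivalence classes.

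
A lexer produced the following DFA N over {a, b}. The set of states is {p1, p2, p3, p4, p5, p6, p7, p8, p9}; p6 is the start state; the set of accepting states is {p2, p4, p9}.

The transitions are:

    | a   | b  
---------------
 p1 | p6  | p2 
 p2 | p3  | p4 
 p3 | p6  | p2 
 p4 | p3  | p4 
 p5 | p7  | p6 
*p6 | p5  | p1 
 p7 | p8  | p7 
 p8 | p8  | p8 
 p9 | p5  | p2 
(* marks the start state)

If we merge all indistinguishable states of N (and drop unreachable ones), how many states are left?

Reachable states from the start: {p1,p2,p3,p4,p5,p6,p7,p8}. Unreachable: {p9} — drop them.
P0 = {p2,p4} | {p1,p3,p5,p6,p7,p8}.
On input b, block {p1,p3,p5,p6,p7,p8} splits into {p5,p6,p7,p8} and {p1,p3}.
On input b, block {p5,p6,p7,p8} splits into {p5,p7,p8} and {p6}.
Refine {p5,p7,p8} on symbol b: members go to different blocks, giving {p7,p8} and {p5}.
No further refinement is possible. Final partition (5 blocks): {p2,p4} | {p7,p8} | {p1,p3} | {p6} | {p5}.

5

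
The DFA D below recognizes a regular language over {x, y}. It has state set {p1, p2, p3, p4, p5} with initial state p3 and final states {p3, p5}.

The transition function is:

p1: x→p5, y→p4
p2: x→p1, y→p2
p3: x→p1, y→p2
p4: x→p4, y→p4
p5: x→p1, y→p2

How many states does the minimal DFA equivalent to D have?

Every state is reachable, so we keep all 5.
P0 = {p3,p5} | {p1,p2,p4}.
Split {p1,p2,p4} by δ(·,x) → {p2,p4} and {p1}.
Refine {p2,p4} on symbol x: members go to different blocks, giving {p2} and {p4}.
No further refinement is possible. Final partition (4 blocks): {p3,p5} | {p2} | {p1} | {p4}.

4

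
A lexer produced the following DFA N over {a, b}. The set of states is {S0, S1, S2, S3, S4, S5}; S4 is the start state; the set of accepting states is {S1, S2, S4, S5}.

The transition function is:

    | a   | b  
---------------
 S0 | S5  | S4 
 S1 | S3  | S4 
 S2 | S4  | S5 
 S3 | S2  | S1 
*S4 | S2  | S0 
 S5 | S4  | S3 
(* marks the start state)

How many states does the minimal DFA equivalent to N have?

6

P0 = {S1,S2,S4,S5} | {S0,S3}.
On input a, block {S1,S2,S4,S5} splits into {S2,S4,S5} and {S1}.
Refine {S2,S4,S5} on symbol b: members go to different blocks, giving {S4,S5} and {S2}.
Refine {S4,S5} on symbol a: members go to different blocks, giving {S4} and {S5}.
Split {S0,S3} by δ(·,a) → {S0} and {S3}.
No further refinement is possible. Final partition (6 blocks): {S4} | {S0} | {S1} | {S2} | {S5} | {S3}.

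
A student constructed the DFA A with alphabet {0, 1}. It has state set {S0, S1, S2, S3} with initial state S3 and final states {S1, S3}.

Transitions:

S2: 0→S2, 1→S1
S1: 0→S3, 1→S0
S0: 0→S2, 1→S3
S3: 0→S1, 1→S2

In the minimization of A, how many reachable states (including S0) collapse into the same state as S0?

Start with accepting vs non-accepting: {S1,S3} | {S0,S2}.
Stable partition: {S1,S3} | {S0,S2} — 2 equivalence classes.
State S0 belongs to the block {S0,S2}, which has 2 states.

2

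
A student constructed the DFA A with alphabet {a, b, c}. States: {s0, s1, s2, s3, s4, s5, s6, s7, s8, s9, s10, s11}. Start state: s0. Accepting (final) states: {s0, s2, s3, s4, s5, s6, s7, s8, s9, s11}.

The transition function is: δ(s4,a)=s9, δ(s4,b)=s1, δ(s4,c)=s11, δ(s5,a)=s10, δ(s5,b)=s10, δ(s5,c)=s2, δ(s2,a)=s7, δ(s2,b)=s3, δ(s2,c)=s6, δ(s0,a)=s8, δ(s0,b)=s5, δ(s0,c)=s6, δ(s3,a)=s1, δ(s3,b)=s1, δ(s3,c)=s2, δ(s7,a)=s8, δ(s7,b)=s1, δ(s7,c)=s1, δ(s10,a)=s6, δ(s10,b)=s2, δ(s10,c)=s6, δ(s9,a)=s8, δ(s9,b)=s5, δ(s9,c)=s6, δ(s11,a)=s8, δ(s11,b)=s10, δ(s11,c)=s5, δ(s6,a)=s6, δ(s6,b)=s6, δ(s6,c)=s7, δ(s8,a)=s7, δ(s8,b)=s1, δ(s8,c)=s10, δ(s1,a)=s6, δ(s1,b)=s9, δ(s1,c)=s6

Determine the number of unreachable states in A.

2

No path from s0 leads to s4, s11; the other 10 states are all reachable.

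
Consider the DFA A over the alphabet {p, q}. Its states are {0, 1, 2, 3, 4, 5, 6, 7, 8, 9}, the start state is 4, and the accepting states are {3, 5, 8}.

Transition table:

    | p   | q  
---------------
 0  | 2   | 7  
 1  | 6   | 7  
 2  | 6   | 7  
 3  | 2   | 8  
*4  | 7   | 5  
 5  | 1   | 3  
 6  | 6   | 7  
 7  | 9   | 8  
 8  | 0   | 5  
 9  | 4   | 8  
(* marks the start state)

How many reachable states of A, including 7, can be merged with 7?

Start with accepting vs non-accepting: {3,5,8} | {0,1,2,4,6,7,9}.
Split {0,1,2,4,6,7,9} by δ(·,q) → {0,1,2,6} and {4,7,9}.
The partition is now stable with 3 blocks: {3,5,8} | {0,1,2,6} | {4,7,9}.
State 7 belongs to the block {4,7,9}, which has 3 states.

3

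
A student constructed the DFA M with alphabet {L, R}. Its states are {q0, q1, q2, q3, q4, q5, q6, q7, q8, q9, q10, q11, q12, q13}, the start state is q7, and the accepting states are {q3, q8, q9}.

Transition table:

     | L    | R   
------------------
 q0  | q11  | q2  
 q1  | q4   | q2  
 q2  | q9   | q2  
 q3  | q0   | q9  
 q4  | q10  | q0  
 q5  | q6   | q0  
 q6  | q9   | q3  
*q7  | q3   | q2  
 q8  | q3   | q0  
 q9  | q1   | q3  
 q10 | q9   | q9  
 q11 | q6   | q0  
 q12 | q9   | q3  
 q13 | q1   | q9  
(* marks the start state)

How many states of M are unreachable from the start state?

BFS from q7 reaches {q0, q1, q2, q3, q4, q6, q7, q9, q10, q11}; the 4 state(s) q5, q8, q12, q13 are never visited.

4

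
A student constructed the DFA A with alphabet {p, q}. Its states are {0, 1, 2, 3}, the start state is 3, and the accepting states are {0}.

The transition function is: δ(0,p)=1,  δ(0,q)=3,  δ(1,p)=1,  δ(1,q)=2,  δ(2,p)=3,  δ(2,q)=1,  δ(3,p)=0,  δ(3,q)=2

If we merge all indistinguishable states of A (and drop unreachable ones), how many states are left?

All states are reachable from the start state.
Start with accepting vs non-accepting: {0} | {1,2,3}.
On input p, block {1,2,3} splits into {1,2} and {3}.
Refine {1,2} on symbol p: members go to different blocks, giving {1} and {2}.
No further refinement is possible. Final partition (4 blocks): {0} | {1} | {3} | {2}.

4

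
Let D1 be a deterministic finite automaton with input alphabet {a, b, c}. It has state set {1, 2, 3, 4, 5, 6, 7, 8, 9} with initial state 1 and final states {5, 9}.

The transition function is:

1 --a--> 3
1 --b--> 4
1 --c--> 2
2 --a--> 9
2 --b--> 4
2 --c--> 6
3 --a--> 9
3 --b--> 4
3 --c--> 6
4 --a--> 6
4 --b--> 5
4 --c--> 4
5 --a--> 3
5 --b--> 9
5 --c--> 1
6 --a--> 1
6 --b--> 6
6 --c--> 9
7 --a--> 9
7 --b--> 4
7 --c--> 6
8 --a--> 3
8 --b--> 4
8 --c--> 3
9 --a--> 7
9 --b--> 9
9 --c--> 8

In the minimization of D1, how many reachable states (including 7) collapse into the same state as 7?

Initial partition by acceptance: {5,9} | {1,2,3,4,6,7,8}.
On input a, block {1,2,3,4,6,7,8} splits into {1,4,6,8} and {2,3,7}.
On input a, block {1,4,6,8} splits into {1,8} and {4,6}.
On input a, block {4,6} splits into {4} and {6}.
The partition is now stable with 5 blocks: {5,9} | {1,8} | {2,3,7} | {4} | {6}.
State 7 belongs to the block {2,3,7}, which has 3 states.

3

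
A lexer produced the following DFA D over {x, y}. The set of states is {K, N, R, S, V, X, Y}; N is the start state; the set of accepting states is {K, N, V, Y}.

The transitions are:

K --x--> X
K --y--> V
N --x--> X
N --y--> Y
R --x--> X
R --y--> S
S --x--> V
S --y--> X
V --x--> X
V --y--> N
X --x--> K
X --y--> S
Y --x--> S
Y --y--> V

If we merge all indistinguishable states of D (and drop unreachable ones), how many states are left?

2

First remove the unreachable states {R}; 6 states remain.
P0 = {K,N,V,Y} | {S,X}.
No further refinement is possible. Final partition (2 blocks): {K,N,V,Y} | {S,X}.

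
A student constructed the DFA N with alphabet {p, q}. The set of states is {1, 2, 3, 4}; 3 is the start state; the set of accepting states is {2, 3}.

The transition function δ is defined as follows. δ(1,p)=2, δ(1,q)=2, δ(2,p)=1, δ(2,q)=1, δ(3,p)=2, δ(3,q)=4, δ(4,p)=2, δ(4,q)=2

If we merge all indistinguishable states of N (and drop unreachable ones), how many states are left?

3

Initial partition by acceptance: {2,3} | {1,4}.
On input p, block {2,3} splits into {2} and {3}.
Stable partition: {2} | {1,4} | {3} — 3 equivalence classes.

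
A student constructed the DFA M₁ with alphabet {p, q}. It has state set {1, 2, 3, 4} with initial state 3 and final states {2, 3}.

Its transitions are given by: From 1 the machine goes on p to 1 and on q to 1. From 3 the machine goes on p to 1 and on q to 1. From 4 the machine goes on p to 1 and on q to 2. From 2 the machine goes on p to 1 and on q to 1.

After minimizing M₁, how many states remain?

First remove the unreachable states {2,4}; 2 states remain.
Start with accepting vs non-accepting: {3} | {1}.
Stable partition: {3} | {1} — 2 equivalence classes.

2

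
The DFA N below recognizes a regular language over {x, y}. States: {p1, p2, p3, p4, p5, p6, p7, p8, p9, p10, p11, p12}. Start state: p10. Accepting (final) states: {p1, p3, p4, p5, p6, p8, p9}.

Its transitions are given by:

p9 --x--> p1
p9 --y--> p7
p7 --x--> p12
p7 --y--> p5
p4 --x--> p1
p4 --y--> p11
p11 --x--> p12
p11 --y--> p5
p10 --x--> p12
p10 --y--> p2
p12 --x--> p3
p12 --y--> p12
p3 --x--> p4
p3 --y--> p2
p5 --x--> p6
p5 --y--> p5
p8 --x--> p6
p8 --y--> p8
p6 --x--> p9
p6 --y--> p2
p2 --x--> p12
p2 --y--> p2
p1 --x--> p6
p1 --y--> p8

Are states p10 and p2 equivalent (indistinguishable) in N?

Yes

Initial partition by acceptance: {p1,p3,p4,p5,p6,p8,p9} | {p2,p7,p10,p11,p12}.
Split {p1,p3,p4,p5,p6,p8,p9} by δ(·,y) → {p3,p4,p6,p9} and {p1,p5,p8}.
Refine {p3,p4,p6,p9} on symbol x: members go to different blocks, giving {p3,p6} and {p4,p9}.
On input x, block {p2,p7,p10,p11,p12} splits into {p2,p7,p10,p11} and {p12}.
Split {p2,p7,p10,p11} by δ(·,y) → {p2,p10} and {p7,p11}.
Stable partition: {p3,p6} | {p2,p10} | {p1,p5,p8} | {p4,p9} | {p12} | {p7,p11} — 6 equivalence classes.
p10 and p2 lie in the same block of the stable partition, so they are equivalent — no string distinguishes them.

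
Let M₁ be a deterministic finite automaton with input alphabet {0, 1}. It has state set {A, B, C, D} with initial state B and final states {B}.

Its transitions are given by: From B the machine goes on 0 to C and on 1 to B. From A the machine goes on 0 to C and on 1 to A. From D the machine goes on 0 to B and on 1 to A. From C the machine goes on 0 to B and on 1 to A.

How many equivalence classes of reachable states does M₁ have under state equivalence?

3

First remove the unreachable states {D}; 3 states remain.
Start with accepting vs non-accepting: {B} | {A,C}.
On input 0, block {A,C} splits into {A} and {C}.
No further refinement is possible. Final partition (3 blocks): {B} | {A} | {C}.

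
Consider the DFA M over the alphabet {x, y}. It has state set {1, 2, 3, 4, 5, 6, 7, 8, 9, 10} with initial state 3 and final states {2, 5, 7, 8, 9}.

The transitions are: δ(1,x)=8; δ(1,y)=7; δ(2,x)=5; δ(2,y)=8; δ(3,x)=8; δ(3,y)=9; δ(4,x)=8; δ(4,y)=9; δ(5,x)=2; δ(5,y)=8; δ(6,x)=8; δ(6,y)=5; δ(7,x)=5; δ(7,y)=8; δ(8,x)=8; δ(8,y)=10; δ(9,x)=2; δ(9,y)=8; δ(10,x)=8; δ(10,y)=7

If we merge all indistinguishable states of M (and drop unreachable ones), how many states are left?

States {1,4,6} cannot be reached from the start state, so discard them.
Start with accepting vs non-accepting: {2,5,7,8,9} | {3,10}.
Split {2,5,7,8,9} by δ(·,y) → {2,5,7,9} and {8}.
The partition is now stable with 3 blocks: {2,5,7,9} | {3,10} | {8}.

3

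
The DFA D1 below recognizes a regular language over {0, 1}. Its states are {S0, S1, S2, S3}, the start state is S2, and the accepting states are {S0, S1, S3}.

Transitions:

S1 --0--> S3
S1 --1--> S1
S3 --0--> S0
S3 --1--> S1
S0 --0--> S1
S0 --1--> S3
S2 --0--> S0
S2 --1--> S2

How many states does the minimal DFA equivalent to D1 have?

P0 = {S0,S1,S3} | {S2}.
The partition is now stable with 2 blocks: {S0,S1,S3} | {S2}.

2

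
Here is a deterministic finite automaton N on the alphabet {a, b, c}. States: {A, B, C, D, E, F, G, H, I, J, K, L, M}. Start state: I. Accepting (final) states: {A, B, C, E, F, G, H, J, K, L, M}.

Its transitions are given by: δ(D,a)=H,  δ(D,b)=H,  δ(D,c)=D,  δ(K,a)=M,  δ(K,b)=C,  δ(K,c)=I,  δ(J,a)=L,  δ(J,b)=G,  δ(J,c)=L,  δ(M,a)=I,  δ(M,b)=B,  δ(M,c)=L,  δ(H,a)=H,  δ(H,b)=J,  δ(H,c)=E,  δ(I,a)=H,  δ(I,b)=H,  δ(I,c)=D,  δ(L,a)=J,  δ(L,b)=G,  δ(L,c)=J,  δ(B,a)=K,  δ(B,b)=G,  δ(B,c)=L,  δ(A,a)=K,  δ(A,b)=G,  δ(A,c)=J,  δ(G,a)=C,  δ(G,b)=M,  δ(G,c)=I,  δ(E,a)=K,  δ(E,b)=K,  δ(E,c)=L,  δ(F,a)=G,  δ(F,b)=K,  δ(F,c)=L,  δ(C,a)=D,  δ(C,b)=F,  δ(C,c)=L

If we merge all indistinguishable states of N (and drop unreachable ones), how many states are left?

Reachable states from the start: {B,C,D,E,F,G,H,I,J,K,L,M}. Unreachable: {A} — drop them.
Start with accepting vs non-accepting: {B,C,E,F,G,H,J,K,L,M} | {D,I}.
Split {B,C,E,F,G,H,J,K,L,M} by δ(·,a) → {B,E,F,G,H,J,K,L} and {C,M}.
Split {B,E,F,G,H,J,K,L} by δ(·,a) → {B,E,F,H,J,L} and {G,K}.
Split {B,E,F,H,J,L} by δ(·,a) → {B,E,F} and {H,J,L}.
Refine {H,J,L} on symbol b: members go to different blocks, giving {J,L} and {H}.
Stable partition: {B,E,F} | {D,I} | {C,M} | {G,K} | {J,L} | {H} — 6 equivalence classes.

6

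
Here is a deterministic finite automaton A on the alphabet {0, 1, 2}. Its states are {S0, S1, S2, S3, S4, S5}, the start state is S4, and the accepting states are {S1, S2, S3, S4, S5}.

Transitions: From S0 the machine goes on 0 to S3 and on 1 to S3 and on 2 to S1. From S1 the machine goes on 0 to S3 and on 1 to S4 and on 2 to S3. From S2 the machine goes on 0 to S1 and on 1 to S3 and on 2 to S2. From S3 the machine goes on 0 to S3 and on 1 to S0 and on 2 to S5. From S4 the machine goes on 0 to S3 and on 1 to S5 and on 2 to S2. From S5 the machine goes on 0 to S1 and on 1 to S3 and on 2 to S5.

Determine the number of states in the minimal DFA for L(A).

Every state is reachable, so we keep all 6.
Start with accepting vs non-accepting: {S1,S2,S3,S4,S5} | {S0}.
On input 1, block {S1,S2,S3,S4,S5} splits into {S1,S2,S4,S5} and {S3}.
Refine {S1,S2,S4,S5} on symbol 0: members go to different blocks, giving {S1,S4} and {S2,S5}.
On input 1, block {S1,S4} splits into {S1} and {S4}.
No further refinement is possible. Final partition (5 blocks): {S1} | {S0} | {S3} | {S2,S5} | {S4}.

5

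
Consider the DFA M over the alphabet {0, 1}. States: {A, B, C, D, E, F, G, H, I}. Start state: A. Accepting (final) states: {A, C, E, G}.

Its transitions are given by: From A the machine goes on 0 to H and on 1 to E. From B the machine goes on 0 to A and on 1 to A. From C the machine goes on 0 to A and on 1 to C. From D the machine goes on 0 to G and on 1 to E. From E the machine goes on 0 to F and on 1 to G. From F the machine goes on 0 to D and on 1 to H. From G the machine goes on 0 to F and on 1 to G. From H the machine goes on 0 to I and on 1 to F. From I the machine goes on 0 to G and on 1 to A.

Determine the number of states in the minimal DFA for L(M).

States {B,C} cannot be reached from the start state, so discard them.
Start with accepting vs non-accepting: {A,E,G} | {D,F,H,I}.
On input 0, block {D,F,H,I} splits into {D,I} and {F,H}.
No further refinement is possible. Final partition (3 blocks): {A,E,G} | {D,I} | {F,H}.

3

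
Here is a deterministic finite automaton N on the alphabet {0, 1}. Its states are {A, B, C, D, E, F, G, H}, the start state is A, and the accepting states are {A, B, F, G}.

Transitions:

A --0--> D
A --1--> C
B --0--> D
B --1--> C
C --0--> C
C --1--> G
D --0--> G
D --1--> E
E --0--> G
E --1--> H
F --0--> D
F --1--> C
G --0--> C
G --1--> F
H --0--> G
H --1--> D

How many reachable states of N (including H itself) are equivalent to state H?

3

States {B} cannot be reached from the start state, so discard them.
Start with accepting vs non-accepting: {A,F,G} | {C,D,E,H}.
Refine {A,F,G} on symbol 1: members go to different blocks, giving {A,F} and {G}.
Split {C,D,E,H} by δ(·,0) → {D,E,H} and {C}.
The partition is now stable with 4 blocks: {A,F} | {D,E,H} | {G} | {C}.
The equivalence class containing H is {D,E,H}, of size 3.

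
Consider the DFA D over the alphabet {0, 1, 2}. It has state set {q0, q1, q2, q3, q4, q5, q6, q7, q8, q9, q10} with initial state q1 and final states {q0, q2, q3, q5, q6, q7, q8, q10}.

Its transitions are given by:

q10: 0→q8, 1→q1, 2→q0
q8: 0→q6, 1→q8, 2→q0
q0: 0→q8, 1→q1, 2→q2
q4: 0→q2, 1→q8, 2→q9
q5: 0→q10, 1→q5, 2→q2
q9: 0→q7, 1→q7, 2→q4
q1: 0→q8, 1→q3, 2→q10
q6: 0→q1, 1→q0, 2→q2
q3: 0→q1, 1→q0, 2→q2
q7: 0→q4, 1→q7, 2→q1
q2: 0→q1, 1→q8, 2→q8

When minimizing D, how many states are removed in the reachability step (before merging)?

4

Starting at q1 and following transitions, the reachable set is {q0, q1, q2, q3, q6, q8, q10}. That leaves q4, q5, q7, q9 unreachable — 4 in total.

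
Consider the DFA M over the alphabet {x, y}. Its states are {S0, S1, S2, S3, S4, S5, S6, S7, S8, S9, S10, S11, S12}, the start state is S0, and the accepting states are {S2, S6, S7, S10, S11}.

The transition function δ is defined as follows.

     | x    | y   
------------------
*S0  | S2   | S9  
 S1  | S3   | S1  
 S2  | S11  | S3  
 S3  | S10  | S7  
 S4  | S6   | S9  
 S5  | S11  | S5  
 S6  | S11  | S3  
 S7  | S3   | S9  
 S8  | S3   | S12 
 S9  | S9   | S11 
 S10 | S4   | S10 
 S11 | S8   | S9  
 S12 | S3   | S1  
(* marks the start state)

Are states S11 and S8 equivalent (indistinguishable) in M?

No

States {S5} cannot be reached from the start state, so discard them.
Start with accepting vs non-accepting: {S2,S6,S7,S10,S11} | {S0,S1,S3,S4,S8,S9,S12}.
Refine {S2,S6,S7,S10,S11} on symbol x: members go to different blocks, giving {S7,S10,S11} and {S2,S6}.
On input y, block {S7,S10,S11} splits into {S7,S11} and {S10}.
On input x, block {S0,S1,S3,S4,S8,S9,S12} splits into {S1,S8,S9,S12} and {S0,S4} and {S3}.
On input x, block {S7,S11} splits into {S7} and {S11}.
Split {S1,S8,S9,S12} by δ(·,x) → {S1,S8,S12} and {S9}.
No further refinement is possible. Final partition (8 blocks): {S7} | {S1,S8,S12} | {S2,S6} | {S10} | {S0,S4} | {S3} | {S11} | {S9}.
S11 and S8 end up in different blocks, so they are distinguishable. For instance, the string 'ε' is accepted from only S11.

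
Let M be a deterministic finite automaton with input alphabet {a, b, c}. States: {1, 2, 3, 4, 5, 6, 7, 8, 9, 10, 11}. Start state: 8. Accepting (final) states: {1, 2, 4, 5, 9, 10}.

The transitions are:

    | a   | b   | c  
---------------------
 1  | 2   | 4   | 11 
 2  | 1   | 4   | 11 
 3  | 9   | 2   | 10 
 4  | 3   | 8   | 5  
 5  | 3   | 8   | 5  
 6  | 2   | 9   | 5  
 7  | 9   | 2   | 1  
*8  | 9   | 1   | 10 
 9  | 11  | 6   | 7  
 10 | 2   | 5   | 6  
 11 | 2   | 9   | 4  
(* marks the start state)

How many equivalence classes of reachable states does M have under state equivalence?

Every state is reachable, so we keep all 11.
P0 = {1,2,4,5,9,10} | {3,6,7,8,11}.
Refine {1,2,4,5,9,10} on symbol a: members go to different blocks, giving {1,2,10} and {4,5,9}.
Refine {3,6,7,8,11} on symbol a: members go to different blocks, giving {3,7,8} and {6,11}.
On input a, block {4,5,9} splits into {4,5} and {9}.
The partition is now stable with 5 blocks: {1,2,10} | {3,7,8} | {4,5} | {6,11} | {9}.

5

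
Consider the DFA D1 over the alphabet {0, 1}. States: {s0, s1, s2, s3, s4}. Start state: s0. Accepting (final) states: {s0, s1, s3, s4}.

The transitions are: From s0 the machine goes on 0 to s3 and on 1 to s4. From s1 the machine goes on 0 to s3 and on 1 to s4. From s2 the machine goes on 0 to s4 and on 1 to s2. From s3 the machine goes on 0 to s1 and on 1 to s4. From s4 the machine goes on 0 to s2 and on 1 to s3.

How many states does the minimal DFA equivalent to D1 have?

All states are reachable from the start state.
Initial partition by acceptance: {s0,s1,s3,s4} | {s2}.
On input 0, block {s0,s1,s3,s4} splits into {s0,s1,s3} and {s4}.
Stable partition: {s0,s1,s3} | {s2} | {s4} — 3 equivalence classes.

3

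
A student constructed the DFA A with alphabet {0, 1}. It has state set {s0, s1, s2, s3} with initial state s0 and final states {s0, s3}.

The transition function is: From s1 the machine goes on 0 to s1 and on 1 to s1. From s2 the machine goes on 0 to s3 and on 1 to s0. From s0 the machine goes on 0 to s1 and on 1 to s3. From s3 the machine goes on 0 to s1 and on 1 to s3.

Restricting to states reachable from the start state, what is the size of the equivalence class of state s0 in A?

Reachable states from the start: {s0,s1,s3}. Unreachable: {s2} — drop them.
Start with accepting vs non-accepting: {s0,s3} | {s1}.
The partition is now stable with 2 blocks: {s0,s3} | {s1}.
State s0 belongs to the block {s0,s3}, which has 2 states.

2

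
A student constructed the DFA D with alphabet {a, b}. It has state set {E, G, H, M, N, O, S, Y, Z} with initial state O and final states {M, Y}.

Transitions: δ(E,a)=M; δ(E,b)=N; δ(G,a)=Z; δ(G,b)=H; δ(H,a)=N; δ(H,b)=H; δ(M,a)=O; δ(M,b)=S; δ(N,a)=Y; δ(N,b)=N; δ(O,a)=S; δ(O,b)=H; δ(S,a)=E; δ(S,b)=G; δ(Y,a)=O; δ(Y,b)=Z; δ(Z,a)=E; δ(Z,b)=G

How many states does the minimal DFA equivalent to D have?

5

Start with accepting vs non-accepting: {M,Y} | {E,G,H,N,O,S,Z}.
Split {E,G,H,N,O,S,Z} by δ(·,a) → {G,H,O,S,Z} and {E,N}.
Refine {G,H,O,S,Z} on symbol a: members go to different blocks, giving {H,S,Z} and {G,O}.
On input b, block {H,S,Z} splits into {S,Z} and {H}.
No further refinement is possible. Final partition (5 blocks): {M,Y} | {S,Z} | {E,N} | {G,O} | {H}.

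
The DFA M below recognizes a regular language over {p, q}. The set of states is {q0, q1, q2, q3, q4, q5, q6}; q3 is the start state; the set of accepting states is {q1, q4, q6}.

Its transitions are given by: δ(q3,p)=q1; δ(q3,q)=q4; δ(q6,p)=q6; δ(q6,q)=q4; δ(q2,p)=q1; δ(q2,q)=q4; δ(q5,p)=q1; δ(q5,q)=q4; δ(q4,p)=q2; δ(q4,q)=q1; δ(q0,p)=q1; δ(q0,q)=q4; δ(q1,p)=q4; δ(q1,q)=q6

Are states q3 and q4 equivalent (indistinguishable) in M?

States {q0,q5} cannot be reached from the start state, so discard them.
Start with accepting vs non-accepting: {q1,q4,q6} | {q2,q3}.
On input p, block {q1,q4,q6} splits into {q1,q6} and {q4}.
Split {q1,q6} by δ(·,p) → {q1} and {q6}.
No further refinement is possible. Final partition (4 blocks): {q1} | {q2,q3} | {q4} | {q6}.
q3 and q4 end up in different blocks, so they are distinguishable. For instance, the string 'ε' is accepted from only q4.

No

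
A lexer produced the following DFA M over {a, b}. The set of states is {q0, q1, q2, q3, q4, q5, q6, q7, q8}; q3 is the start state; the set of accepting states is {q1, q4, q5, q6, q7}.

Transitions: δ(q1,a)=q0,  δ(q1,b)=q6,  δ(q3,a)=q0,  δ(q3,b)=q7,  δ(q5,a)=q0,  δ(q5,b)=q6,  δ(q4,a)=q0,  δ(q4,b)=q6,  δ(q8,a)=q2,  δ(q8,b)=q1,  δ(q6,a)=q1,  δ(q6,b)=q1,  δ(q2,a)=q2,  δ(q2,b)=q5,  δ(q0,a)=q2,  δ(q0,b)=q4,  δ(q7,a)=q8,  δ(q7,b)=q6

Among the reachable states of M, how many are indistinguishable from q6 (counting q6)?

1

Every state is reachable, so we keep all 9.
Start with accepting vs non-accepting: {q1,q4,q5,q6,q7} | {q0,q2,q3,q8}.
Split {q1,q4,q5,q6,q7} by δ(·,a) → {q1,q4,q5,q7} and {q6}.
The partition is now stable with 3 blocks: {q1,q4,q5,q7} | {q0,q2,q3,q8} | {q6}.
State q6 belongs to the block {q6}, which has 1 states.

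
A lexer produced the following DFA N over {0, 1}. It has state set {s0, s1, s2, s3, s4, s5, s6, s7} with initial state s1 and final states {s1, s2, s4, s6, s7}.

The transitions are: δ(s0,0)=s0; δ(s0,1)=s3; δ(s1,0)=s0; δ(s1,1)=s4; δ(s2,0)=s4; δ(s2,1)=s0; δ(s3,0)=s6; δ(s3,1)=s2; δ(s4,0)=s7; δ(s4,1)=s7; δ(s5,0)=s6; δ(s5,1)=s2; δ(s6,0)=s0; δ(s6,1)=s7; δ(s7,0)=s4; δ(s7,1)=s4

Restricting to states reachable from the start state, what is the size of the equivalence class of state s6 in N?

2

First remove the unreachable states {s5}; 7 states remain.
P0 = {s1,s2,s4,s6,s7} | {s0,s3}.
Refine {s1,s2,s4,s6,s7} on symbol 0: members go to different blocks, giving {s2,s4,s7} and {s1,s6}.
Split {s2,s4,s7} by δ(·,1) → {s4,s7} and {s2}.
Split {s0,s3} by δ(·,0) → {s0} and {s3}.
No further refinement is possible. Final partition (5 blocks): {s4,s7} | {s0} | {s1,s6} | {s2} | {s3}.
State s6 belongs to the block {s1,s6}, which has 2 states.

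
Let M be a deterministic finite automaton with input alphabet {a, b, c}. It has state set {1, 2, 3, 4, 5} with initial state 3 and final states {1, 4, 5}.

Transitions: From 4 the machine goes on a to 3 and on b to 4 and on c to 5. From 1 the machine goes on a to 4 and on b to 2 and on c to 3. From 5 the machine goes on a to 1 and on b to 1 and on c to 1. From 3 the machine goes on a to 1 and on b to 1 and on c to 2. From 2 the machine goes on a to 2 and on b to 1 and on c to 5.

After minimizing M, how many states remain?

All states are reachable from the start state.
P0 = {1,4,5} | {2,3}.
Refine {1,4,5} on symbol a: members go to different blocks, giving {1,5} and {4}.
Split {1,5} by δ(·,a) → {1} and {5}.
Refine {2,3} on symbol a: members go to different blocks, giving {2} and {3}.
Stable partition: {1} | {2} | {4} | {5} | {3} — 5 equivalence classes.

5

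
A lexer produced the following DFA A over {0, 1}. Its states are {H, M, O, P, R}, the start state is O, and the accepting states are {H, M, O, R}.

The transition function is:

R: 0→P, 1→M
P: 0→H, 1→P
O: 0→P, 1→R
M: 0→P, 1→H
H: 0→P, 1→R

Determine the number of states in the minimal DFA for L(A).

Initial partition by acceptance: {H,M,O,R} | {P}.
Stable partition: {H,M,O,R} | {P} — 2 equivalence classes.

2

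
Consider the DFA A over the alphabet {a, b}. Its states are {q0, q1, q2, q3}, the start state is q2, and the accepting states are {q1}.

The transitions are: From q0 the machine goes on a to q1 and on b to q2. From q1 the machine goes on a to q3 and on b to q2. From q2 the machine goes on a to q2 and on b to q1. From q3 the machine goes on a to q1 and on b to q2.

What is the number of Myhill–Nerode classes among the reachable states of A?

States {q0} cannot be reached from the start state, so discard them.
Start with accepting vs non-accepting: {q1} | {q2,q3}.
Split {q2,q3} by δ(·,a) → {q2} and {q3}.
No further refinement is possible. Final partition (3 blocks): {q1} | {q2} | {q3}.

3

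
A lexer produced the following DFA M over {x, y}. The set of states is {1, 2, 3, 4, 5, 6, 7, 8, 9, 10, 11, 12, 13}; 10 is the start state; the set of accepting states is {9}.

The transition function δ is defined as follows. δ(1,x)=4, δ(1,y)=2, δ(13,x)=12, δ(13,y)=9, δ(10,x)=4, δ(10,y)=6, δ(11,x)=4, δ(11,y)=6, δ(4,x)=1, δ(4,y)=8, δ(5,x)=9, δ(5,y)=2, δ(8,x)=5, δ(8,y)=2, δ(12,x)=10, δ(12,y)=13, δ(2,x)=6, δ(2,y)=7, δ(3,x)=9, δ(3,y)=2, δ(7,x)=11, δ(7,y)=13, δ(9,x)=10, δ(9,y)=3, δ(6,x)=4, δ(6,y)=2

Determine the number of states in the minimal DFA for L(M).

P0 = {9} | {1,2,3,4,5,6,7,8,10,11,12,13}.
On input x, block {1,2,3,4,5,6,7,8,10,11,12,13} splits into {1,2,4,6,7,8,10,11,12,13} and {3,5}.
Refine {1,2,4,6,7,8,10,11,12,13} on symbol x: members go to different blocks, giving {1,2,4,6,7,10,11,12,13} and {8}.
Refine {1,2,4,6,7,10,11,12,13} on symbol y: members go to different blocks, giving {1,2,6,7,10,11,12} and {4} and {13}.
Refine {1,2,6,7,10,11,12} on symbol x: members go to different blocks, giving {1,6,10,11} and {2,7,12}.
Split {1,6,10,11} by δ(·,y) → {1,6} and {10,11}.
Refine {2,7,12} on symbol x: members go to different blocks, giving {7,12} and {2}.
No further refinement is possible. Final partition (9 blocks): {9} | {1,6} | {3,5} | {8} | {4} | {13} | {7,12} | {10,11} | {2}.

9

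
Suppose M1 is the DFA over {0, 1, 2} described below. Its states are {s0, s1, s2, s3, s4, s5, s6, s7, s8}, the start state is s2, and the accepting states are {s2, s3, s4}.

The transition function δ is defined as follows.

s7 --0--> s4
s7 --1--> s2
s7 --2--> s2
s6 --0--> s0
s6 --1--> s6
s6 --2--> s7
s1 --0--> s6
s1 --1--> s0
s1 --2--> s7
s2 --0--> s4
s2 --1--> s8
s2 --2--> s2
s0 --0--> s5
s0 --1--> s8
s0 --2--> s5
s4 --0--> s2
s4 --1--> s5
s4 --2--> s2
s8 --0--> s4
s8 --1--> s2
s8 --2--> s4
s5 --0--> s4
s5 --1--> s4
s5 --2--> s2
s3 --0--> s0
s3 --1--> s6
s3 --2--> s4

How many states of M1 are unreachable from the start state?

No path from s2 leads to s0, s1, s3, s6, s7; the other 4 states are all reachable.

5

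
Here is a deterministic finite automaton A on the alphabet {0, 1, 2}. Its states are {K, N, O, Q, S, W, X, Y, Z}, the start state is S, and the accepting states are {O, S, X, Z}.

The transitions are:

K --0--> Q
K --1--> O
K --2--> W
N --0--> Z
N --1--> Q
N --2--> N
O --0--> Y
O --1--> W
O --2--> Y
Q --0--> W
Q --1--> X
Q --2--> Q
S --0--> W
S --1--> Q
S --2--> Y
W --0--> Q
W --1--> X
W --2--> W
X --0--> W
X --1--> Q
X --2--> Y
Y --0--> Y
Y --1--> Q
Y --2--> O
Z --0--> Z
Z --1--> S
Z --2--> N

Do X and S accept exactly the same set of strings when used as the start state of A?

Yes

States {K,N,Z} cannot be reached from the start state, so discard them.
Initial partition by acceptance: {O,S,X} | {Q,W,Y}.
Refine {Q,W,Y} on symbol 1: members go to different blocks, giving {Q,W} and {Y}.
On input 0, block {O,S,X} splits into {S,X} and {O}.
Stable partition: {S,X} | {Q,W} | {Y} | {O} — 4 equivalence classes.
X and S lie in the same block of the stable partition, so they are equivalent — no string distinguishes them.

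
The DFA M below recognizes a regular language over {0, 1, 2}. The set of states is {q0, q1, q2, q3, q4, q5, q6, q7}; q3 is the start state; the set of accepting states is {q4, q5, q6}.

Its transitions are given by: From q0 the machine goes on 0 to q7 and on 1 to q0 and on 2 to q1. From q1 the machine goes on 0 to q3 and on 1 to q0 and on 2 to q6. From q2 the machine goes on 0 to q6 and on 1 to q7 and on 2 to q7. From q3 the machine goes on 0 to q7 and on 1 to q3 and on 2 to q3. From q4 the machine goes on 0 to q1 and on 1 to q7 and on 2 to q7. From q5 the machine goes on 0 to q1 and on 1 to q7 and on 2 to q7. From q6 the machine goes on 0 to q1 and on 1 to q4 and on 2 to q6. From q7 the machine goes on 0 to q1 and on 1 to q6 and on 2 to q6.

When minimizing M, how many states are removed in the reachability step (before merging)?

2

Starting at q3 and following transitions, the reachable set is {q0, q1, q3, q4, q6, q7}. That leaves q2, q5 unreachable — 2 in total.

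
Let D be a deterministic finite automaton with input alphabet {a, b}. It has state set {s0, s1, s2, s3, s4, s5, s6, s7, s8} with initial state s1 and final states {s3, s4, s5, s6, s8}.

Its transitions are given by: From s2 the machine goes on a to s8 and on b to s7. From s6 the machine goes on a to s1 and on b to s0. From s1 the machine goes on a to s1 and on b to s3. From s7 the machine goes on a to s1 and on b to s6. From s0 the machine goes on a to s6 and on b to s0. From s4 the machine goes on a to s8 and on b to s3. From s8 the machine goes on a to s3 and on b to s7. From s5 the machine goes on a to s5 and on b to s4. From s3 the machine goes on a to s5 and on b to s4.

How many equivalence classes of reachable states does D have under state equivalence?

7

First remove the unreachable states {s2}; 8 states remain.
Initial partition by acceptance: {s3,s4,s5,s6,s8} | {s0,s1,s7}.
Split {s3,s4,s5,s6,s8} by δ(·,a) → {s3,s4,s5,s8} and {s6}.
On input b, block {s3,s4,s5,s8} splits into {s3,s4,s5} and {s8}.
On input a, block {s3,s4,s5} splits into {s3,s5} and {s4}.
Split {s0,s1,s7} by δ(·,a) → {s1,s7} and {s0}.
Split {s1,s7} by δ(·,b) → {s1} and {s7}.
No further refinement is possible. Final partition (7 blocks): {s3,s5} | {s1} | {s6} | {s8} | {s4} | {s0} | {s7}.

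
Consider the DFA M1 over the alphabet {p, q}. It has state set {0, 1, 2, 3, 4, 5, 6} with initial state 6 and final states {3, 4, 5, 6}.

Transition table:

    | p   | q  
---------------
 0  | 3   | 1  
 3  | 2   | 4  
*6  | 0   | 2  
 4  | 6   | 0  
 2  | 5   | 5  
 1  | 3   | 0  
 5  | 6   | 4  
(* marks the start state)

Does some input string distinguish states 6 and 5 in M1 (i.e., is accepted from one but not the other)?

P0 = {3,4,5,6} | {0,1,2}.
On input p, block {3,4,5,6} splits into {3,6} and {4,5}.
Split {3,6} by δ(·,q) → {3} and {6}.
On input p, block {0,1,2} splits into {0,1} and {2}.
On input q, block {4,5} splits into {4} and {5}.
The partition is now stable with 6 blocks: {3} | {0,1} | {4} | {6} | {2} | {5}.
6 and 5 end up in different blocks, so they are distinguishable. For instance, the string 'p' is accepted from only 5.

Yes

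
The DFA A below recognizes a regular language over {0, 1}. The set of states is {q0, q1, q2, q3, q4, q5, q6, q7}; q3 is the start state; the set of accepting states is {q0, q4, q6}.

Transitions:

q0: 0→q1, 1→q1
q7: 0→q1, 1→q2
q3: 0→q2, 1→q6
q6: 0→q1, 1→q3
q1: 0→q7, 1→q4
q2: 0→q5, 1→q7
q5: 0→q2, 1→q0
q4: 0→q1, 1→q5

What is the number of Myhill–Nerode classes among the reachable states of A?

All states are reachable from the start state.
Start with accepting vs non-accepting: {q0,q4,q6} | {q1,q2,q3,q5,q7}.
On input 1, block {q1,q2,q3,q5,q7} splits into {q1,q3,q5} and {q2,q7}.
The partition is now stable with 3 blocks: {q0,q4,q6} | {q1,q3,q5} | {q2,q7}.

3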